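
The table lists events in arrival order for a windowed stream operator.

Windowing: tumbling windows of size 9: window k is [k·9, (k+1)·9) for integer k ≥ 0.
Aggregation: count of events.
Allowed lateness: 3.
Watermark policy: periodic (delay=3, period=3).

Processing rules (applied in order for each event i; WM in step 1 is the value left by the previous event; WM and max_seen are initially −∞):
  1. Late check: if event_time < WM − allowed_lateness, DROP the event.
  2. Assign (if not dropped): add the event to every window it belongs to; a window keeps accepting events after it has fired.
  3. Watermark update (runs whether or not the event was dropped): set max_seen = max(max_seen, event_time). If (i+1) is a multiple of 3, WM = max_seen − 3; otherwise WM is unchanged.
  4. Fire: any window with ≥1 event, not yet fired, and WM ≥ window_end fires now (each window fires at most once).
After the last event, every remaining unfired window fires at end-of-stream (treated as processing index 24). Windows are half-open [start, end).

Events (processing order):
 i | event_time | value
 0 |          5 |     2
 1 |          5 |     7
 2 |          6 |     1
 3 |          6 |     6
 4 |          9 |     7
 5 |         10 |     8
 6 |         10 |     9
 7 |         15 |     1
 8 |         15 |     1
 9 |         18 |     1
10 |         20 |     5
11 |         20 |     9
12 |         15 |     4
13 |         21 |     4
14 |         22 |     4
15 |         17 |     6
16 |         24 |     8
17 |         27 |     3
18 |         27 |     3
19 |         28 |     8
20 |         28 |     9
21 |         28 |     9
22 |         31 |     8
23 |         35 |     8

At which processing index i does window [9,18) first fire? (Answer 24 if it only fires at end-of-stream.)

i=0 t=5 v=2: → [0,9); WM=−∞
i=1 t=5 v=7: → [0,9); WM=−∞
i=2 t=6 v=1: → [0,9); WM=3
i=3 t=6 v=6: → [0,9); WM=3
i=4 t=9 v=7: → [9,18); WM=3
i=5 t=10 v=8: → [9,18); WM=7
i=6 t=10 v=9: → [9,18); WM=7
i=7 t=15 v=1: → [9,18); WM=7
i=8 t=15 v=1: → [9,18); WM=12; [0,9) fires=4
i=9 t=18 v=1: → [18,27); WM=12
i=10 t=20 v=5: → [18,27); WM=12
i=11 t=20 v=9: → [18,27); WM=17
i=12 t=15 v=4: → [9,18); WM=17
i=13 t=21 v=4: → [18,27); WM=17
i=14 t=22 v=4: → [18,27); WM=19; [9,18) fires=6
i=15 t=17 v=6: → [9,18); WM=19
i=16 t=24 v=8: → [18,27); WM=19
i=17 t=27 v=3: → [27,36); WM=24
i=18 t=27 v=3: → [27,36); WM=24
i=19 t=28 v=8: → [27,36); WM=24
i=20 t=28 v=9: → [27,36); WM=25
i=21 t=28 v=9: → [27,36); WM=25
i=22 t=31 v=8: → [27,36); WM=25
i=23 t=35 v=8: → [27,36); WM=32; [18,27) fires=6

14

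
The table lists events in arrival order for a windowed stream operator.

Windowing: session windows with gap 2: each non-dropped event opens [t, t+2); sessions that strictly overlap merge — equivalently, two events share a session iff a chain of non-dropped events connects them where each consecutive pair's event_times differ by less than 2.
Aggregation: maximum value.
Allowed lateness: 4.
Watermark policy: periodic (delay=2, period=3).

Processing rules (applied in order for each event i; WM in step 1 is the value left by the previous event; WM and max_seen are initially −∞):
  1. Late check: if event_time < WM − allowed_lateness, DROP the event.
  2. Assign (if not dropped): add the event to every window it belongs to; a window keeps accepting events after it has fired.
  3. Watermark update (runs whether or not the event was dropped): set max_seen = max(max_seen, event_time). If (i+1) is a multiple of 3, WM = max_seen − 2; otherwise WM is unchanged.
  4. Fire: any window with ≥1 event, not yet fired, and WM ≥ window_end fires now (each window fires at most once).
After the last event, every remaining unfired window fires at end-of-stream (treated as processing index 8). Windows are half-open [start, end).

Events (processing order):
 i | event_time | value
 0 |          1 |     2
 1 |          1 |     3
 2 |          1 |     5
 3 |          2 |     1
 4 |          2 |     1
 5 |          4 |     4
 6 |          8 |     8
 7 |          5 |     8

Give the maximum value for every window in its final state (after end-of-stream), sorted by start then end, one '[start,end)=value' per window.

i=0 t=1 v=2: → [1,3); WM=−∞
i=1 t=1 v=3: → [1,3); WM=−∞
i=2 t=1 v=5: → [1,3); WM=-1
i=3 t=2 v=1: → [1,4); WM=-1
i=4 t=2 v=1: → [1,4); WM=-1
i=5 t=4 v=4: → [4,6); WM=2
i=6 t=8 v=8: → [8,10); WM=2
i=7 t=5 v=8: → [4,7); WM=2

[1,4)=5 [4,7)=8 [8,10)=8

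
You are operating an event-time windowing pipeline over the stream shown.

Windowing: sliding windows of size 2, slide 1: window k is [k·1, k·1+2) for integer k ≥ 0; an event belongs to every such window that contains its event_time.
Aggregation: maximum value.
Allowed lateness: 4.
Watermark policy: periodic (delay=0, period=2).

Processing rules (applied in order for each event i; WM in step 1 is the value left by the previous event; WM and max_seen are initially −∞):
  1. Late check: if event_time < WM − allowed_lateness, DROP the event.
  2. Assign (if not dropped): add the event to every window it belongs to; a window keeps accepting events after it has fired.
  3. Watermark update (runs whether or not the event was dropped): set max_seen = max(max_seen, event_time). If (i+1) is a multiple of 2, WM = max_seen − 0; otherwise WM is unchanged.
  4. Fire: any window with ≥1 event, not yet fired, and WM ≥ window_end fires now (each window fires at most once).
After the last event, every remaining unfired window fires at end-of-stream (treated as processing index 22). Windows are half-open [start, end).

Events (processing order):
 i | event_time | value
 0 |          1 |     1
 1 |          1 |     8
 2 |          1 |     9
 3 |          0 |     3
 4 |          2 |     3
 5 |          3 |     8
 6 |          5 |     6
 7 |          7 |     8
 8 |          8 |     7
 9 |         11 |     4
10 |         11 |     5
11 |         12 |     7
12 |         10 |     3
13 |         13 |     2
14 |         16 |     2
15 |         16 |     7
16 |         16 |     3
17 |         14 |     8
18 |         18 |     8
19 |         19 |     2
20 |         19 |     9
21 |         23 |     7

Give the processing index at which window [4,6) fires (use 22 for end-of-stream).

7

i=0 t=1 v=1: → [1,3),[0,2); WM=−∞
i=1 t=1 v=8: → [1,3),[0,2); WM=1
i=2 t=1 v=9: → [1,3),[0,2); WM=1
i=3 t=0 v=3: → [0,2); WM=1
i=4 t=2 v=3: → [2,4),[1,3); WM=1
i=5 t=3 v=8: → [3,5),[2,4); WM=3; [0,2) fires=9 [1,3) fires=9
i=6 t=5 v=6: → [5,7),[4,6); WM=3
i=7 t=7 v=8: → [7,9),[6,8); WM=7; [2,4) fires=8 [3,5) fires=8 [4,6) fires=6 [5,7) fires=6
i=8 t=8 v=7: → [8,10),[7,9); WM=7
i=9 t=11 v=4: → [11,13),[10,12); WM=11; [6,8) fires=8 [7,9) fires=8 [8,10) fires=7
i=10 t=11 v=5: → [11,13),[10,12); WM=11
i=11 t=12 v=7: → [12,14),[11,13); WM=12; [10,12) fires=5
i=12 t=10 v=3: → [10,12),[9,11); WM=12; [9,11) fires=3
i=13 t=13 v=2: → [13,15),[12,14); WM=13; [11,13) fires=7
i=14 t=16 v=2: → [16,18),[15,17); WM=13
i=15 t=16 v=7: → [16,18),[15,17); WM=16; [12,14) fires=7 [13,15) fires=2
i=16 t=16 v=3: → [16,18),[15,17); WM=16
i=17 t=14 v=8: → [14,16),[13,15); WM=16; [14,16) fires=8
i=18 t=18 v=8: → [18,20),[17,19); WM=16
i=19 t=19 v=2: → [19,21),[18,20); WM=19; [15,17) fires=7 [16,18) fires=7 [17,19) fires=8
i=20 t=19 v=9: → [19,21),[18,20); WM=19
i=21 t=23 v=7: → [23,25),[22,24); WM=23; [18,20) fires=9 [19,21) fires=9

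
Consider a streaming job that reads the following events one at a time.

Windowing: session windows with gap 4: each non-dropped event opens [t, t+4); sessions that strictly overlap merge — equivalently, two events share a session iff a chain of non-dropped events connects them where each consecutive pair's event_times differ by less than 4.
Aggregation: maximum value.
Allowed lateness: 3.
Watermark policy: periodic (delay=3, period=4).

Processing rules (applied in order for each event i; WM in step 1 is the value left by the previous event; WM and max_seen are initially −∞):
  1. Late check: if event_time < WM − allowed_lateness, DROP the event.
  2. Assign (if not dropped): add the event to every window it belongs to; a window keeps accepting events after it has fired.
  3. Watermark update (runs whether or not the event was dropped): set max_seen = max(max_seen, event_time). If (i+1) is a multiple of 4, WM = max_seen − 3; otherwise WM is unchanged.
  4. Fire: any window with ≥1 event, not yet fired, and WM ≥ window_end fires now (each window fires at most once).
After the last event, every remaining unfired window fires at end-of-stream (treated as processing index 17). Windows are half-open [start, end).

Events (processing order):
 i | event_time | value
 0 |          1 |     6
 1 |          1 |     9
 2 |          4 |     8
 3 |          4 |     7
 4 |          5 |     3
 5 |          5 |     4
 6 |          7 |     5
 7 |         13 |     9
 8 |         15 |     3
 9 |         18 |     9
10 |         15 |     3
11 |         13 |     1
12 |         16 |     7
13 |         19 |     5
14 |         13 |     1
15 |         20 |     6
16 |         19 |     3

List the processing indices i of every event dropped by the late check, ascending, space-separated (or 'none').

i=0 t=1 v=6: → [1,5); WM=−∞
i=1 t=1 v=9: → [1,5); WM=−∞
i=2 t=4 v=8: → [1,8); WM=−∞
i=3 t=4 v=7: → [1,8); WM=1
i=4 t=5 v=3: → [1,9); WM=1
i=5 t=5 v=4: → [1,9); WM=1
i=6 t=7 v=5: → [1,11); WM=1
i=7 t=13 v=9: → [13,17); WM=10
i=8 t=15 v=3: → [13,19); WM=10
i=9 t=18 v=9: → [13,22); WM=10
i=10 t=15 v=3: → [13,22); WM=10
i=11 t=13 v=1: → [13,22); WM=15
i=12 t=16 v=7: → [13,22); WM=15
i=13 t=19 v=5: → [13,23); WM=15
i=14 t=13 v=1: → [13,23); WM=15
i=15 t=20 v=6: → [13,24); WM=17
i=16 t=19 v=3: → [13,24); WM=17

none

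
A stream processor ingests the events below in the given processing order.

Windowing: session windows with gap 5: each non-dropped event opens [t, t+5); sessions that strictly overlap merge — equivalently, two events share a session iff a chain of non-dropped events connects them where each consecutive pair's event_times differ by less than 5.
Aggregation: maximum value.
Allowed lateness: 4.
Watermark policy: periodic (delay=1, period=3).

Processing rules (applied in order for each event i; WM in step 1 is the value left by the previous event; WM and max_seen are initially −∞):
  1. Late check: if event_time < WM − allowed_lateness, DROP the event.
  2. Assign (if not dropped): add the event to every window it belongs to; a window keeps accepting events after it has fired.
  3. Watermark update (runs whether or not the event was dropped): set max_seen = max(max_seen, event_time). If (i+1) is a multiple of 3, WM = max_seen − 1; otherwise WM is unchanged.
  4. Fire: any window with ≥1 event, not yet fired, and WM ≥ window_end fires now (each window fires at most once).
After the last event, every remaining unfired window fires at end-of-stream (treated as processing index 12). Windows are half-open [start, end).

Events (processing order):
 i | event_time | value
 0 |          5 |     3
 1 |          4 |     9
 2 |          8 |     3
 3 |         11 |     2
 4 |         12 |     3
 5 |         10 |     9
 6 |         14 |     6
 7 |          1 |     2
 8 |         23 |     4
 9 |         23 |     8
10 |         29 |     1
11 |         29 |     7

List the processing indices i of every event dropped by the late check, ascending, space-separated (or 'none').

7

i=0 t=5 v=3: → [5,10); WM=−∞
i=1 t=4 v=9: → [4,10); WM=−∞
i=2 t=8 v=3: → [4,13); WM=7
i=3 t=11 v=2: → [4,16); WM=7
i=4 t=12 v=3: → [4,17); WM=7
i=5 t=10 v=9: → [4,17); WM=11
i=6 t=14 v=6: → [4,19); WM=11
i=7 t=1 v=2: DROP (t<11-4); WM=11
i=8 t=23 v=4: → [23,28); WM=22
i=9 t=23 v=8: → [23,28); WM=22
i=10 t=29 v=1: → [29,34); WM=22
i=11 t=29 v=7: → [29,34); WM=28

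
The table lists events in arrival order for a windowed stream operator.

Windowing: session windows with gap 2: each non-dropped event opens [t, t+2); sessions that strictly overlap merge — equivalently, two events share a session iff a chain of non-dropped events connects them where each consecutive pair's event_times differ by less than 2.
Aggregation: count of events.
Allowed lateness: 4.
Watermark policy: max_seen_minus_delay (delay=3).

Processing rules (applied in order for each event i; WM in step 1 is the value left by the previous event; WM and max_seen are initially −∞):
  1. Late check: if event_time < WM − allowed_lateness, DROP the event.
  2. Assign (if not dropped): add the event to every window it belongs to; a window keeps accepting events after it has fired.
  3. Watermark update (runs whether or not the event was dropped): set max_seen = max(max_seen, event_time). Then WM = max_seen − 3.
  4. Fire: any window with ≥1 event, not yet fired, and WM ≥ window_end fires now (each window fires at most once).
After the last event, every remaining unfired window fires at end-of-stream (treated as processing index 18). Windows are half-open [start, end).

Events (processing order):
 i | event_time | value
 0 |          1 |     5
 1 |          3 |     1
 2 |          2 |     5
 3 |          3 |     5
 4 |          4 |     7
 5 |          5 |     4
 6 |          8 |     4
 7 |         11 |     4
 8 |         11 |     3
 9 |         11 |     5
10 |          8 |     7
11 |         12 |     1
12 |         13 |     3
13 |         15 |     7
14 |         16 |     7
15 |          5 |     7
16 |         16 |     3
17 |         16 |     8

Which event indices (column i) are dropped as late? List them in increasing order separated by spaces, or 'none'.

i=0 t=1 v=5: → [1,3); WM=-2
i=1 t=3 v=1: → [3,5); WM=0
i=2 t=2 v=5: → [1,5); WM=0
i=3 t=3 v=5: → [1,5); WM=0
i=4 t=4 v=7: → [1,6); WM=1
i=5 t=5 v=4: → [1,7); WM=2
i=6 t=8 v=4: → [8,10); WM=5
i=7 t=11 v=4: → [11,13); WM=8
i=8 t=11 v=3: → [11,13); WM=8
i=9 t=11 v=5: → [11,13); WM=8
i=10 t=8 v=7: → [8,10); WM=8
i=11 t=12 v=1: → [11,14); WM=9
i=12 t=13 v=3: → [11,15); WM=10
i=13 t=15 v=7: → [15,17); WM=12
i=14 t=16 v=7: → [15,18); WM=13
i=15 t=5 v=7: DROP (t<13-4); WM=13
i=16 t=16 v=3: → [15,18); WM=13
i=17 t=16 v=8: → [15,18); WM=13

15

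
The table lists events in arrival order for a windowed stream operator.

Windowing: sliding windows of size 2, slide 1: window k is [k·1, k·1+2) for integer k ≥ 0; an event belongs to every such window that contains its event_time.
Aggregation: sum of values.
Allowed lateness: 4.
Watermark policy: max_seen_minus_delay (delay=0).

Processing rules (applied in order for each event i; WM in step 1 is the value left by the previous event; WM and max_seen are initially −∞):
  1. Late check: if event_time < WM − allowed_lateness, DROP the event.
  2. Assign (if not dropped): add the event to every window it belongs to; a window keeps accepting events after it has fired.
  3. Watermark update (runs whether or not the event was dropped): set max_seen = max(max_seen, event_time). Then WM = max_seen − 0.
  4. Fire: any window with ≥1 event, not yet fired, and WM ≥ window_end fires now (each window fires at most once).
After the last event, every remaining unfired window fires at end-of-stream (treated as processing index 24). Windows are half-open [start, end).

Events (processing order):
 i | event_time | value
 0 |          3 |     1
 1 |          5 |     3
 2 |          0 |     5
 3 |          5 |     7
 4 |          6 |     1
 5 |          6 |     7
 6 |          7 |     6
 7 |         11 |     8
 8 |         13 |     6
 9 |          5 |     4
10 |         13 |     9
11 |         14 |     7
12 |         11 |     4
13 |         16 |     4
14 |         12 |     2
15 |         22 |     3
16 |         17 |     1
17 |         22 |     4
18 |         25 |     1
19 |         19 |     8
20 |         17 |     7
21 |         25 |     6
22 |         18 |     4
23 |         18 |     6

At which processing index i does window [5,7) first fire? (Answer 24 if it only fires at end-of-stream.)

i=0 t=3 v=1: → [3,5),[2,4); WM=3
i=1 t=5 v=3: → [5,7),[4,6); WM=5; [2,4) fires=1 [3,5) fires=1
i=2 t=0 v=5: DROP (t<5-4); WM=5
i=3 t=5 v=7: → [5,7),[4,6); WM=5
i=4 t=6 v=1: → [6,8),[5,7); WM=6; [4,6) fires=10
i=5 t=6 v=7: → [6,8),[5,7); WM=6
i=6 t=7 v=6: → [7,9),[6,8); WM=7; [5,7) fires=18
i=7 t=11 v=8: → [11,13),[10,12); WM=11; [6,8) fires=14 [7,9) fires=6
i=8 t=13 v=6: → [13,15),[12,14); WM=13; [10,12) fires=8 [11,13) fires=8
i=9 t=5 v=4: DROP (t<13-4); WM=13
i=10 t=13 v=9: → [13,15),[12,14); WM=13
i=11 t=14 v=7: → [14,16),[13,15); WM=14; [12,14) fires=15
i=12 t=11 v=4: → [11,13),[10,12); WM=14
i=13 t=16 v=4: → [16,18),[15,17); WM=16; [13,15) fires=22 [14,16) fires=7
i=14 t=12 v=2: → [12,14),[11,13); WM=16
i=15 t=22 v=3: → [22,24),[21,23); WM=22; [15,17) fires=4 [16,18) fires=4
i=16 t=17 v=1: DROP (t<22-4); WM=22
i=17 t=22 v=4: → [22,24),[21,23); WM=22
i=18 t=25 v=1: → [25,27),[24,26); WM=25; [21,23) fires=7 [22,24) fires=7
i=19 t=19 v=8: DROP (t<25-4); WM=25
i=20 t=17 v=7: DROP (t<25-4); WM=25
i=21 t=25 v=6: → [25,27),[24,26); WM=25
i=22 t=18 v=4: DROP (t<25-4); WM=25
i=23 t=18 v=6: DROP (t<25-4); WM=25

6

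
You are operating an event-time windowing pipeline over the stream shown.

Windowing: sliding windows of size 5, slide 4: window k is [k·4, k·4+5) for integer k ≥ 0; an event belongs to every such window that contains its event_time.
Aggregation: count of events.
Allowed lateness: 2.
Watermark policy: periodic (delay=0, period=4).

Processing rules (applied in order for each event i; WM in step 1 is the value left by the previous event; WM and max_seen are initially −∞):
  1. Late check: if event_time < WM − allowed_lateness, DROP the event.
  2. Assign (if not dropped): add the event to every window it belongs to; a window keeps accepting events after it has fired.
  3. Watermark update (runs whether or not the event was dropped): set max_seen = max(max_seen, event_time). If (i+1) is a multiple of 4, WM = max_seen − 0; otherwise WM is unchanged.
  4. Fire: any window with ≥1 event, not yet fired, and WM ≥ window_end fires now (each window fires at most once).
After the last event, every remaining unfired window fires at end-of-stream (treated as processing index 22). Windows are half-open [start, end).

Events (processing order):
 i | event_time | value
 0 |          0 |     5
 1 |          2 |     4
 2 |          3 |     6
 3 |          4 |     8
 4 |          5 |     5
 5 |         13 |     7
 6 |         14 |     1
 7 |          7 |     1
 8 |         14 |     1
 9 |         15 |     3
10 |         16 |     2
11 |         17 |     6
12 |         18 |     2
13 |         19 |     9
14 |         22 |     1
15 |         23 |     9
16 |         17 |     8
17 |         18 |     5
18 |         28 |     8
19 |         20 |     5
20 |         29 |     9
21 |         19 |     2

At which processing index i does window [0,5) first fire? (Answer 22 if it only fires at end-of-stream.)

7

i=0 t=0 v=5: → [0,5); WM=−∞
i=1 t=2 v=4: → [0,5); WM=−∞
i=2 t=3 v=6: → [0,5); WM=−∞
i=3 t=4 v=8: → [4,9),[0,5); WM=4
i=4 t=5 v=5: → [4,9); WM=4
i=5 t=13 v=7: → [12,17); WM=4
i=6 t=14 v=1: → [12,17); WM=4
i=7 t=7 v=1: → [4,9); WM=14; [0,5) fires=4 [4,9) fires=3
i=8 t=14 v=1: → [12,17); WM=14
i=9 t=15 v=3: → [12,17); WM=14
i=10 t=16 v=2: → [16,21),[12,17); WM=14
i=11 t=17 v=6: → [16,21); WM=17; [12,17) fires=5
i=12 t=18 v=2: → [16,21); WM=17
i=13 t=19 v=9: → [16,21); WM=17
i=14 t=22 v=1: → [20,25); WM=17
i=15 t=23 v=9: → [20,25); WM=23; [16,21) fires=4
i=16 t=17 v=8: DROP (t<23-2); WM=23
i=17 t=18 v=5: DROP (t<23-2); WM=23
i=18 t=28 v=8: → [28,33),[24,29); WM=23
i=19 t=20 v=5: DROP (t<23-2); WM=28; [20,25) fires=2
i=20 t=29 v=9: → [28,33); WM=28
i=21 t=19 v=2: DROP (t<28-2); WM=28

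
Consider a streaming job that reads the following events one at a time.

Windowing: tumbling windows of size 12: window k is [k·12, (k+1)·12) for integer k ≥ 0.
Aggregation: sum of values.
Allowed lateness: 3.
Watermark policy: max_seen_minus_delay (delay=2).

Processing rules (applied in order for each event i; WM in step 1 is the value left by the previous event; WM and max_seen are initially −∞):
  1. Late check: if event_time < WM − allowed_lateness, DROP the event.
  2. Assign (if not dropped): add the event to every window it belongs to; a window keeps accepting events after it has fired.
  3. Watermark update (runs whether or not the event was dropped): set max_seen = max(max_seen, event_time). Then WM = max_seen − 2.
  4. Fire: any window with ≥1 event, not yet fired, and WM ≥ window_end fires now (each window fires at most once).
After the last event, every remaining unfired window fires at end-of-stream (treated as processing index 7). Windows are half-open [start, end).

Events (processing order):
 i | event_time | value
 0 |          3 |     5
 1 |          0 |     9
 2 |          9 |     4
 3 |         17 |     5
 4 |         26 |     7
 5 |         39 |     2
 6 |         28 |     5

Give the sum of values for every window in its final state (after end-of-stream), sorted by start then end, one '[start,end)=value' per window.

i=0 t=3 v=5: → [0,12); WM=1
i=1 t=0 v=9: → [0,12); WM=1
i=2 t=9 v=4: → [0,12); WM=7
i=3 t=17 v=5: → [12,24); WM=15; [0,12) fires=18
i=4 t=26 v=7: → [24,36); WM=24; [12,24) fires=5
i=5 t=39 v=2: → [36,48); WM=37; [24,36) fires=7
i=6 t=28 v=5: DROP (t<37-3); WM=37

[0,12)=18 [12,24)=5 [24,36)=7 [36,48)=2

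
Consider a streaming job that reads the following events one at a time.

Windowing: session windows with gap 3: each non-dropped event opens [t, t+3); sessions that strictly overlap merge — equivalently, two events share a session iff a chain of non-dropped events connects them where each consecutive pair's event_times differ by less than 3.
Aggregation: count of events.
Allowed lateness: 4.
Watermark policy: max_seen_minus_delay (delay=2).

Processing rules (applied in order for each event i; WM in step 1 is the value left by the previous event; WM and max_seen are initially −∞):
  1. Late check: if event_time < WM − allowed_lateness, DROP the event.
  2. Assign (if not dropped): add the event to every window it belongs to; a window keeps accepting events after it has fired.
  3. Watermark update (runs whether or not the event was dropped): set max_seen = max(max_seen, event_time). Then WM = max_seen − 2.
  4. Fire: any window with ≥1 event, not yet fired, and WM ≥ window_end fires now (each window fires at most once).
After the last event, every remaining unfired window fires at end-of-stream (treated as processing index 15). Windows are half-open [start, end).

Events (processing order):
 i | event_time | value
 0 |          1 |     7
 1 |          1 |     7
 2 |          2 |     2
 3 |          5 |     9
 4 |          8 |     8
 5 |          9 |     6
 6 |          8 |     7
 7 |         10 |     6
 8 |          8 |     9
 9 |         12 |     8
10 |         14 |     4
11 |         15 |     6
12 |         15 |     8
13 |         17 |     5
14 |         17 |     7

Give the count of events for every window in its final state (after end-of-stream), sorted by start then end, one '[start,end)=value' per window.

[1,5)=3 [5,8)=1 [8,20)=11

i=0 t=1 v=7: → [1,4); WM=-1
i=1 t=1 v=7: → [1,4); WM=-1
i=2 t=2 v=2: → [1,5); WM=0
i=3 t=5 v=9: → [5,8); WM=3
i=4 t=8 v=8: → [8,11); WM=6
i=5 t=9 v=6: → [8,12); WM=7
i=6 t=8 v=7: → [8,12); WM=7
i=7 t=10 v=6: → [8,13); WM=8
i=8 t=8 v=9: → [8,13); WM=8
i=9 t=12 v=8: → [8,15); WM=10
i=10 t=14 v=4: → [8,17); WM=12
i=11 t=15 v=6: → [8,18); WM=13
i=12 t=15 v=8: → [8,18); WM=13
i=13 t=17 v=5: → [8,20); WM=15
i=14 t=17 v=7: → [8,20); WM=15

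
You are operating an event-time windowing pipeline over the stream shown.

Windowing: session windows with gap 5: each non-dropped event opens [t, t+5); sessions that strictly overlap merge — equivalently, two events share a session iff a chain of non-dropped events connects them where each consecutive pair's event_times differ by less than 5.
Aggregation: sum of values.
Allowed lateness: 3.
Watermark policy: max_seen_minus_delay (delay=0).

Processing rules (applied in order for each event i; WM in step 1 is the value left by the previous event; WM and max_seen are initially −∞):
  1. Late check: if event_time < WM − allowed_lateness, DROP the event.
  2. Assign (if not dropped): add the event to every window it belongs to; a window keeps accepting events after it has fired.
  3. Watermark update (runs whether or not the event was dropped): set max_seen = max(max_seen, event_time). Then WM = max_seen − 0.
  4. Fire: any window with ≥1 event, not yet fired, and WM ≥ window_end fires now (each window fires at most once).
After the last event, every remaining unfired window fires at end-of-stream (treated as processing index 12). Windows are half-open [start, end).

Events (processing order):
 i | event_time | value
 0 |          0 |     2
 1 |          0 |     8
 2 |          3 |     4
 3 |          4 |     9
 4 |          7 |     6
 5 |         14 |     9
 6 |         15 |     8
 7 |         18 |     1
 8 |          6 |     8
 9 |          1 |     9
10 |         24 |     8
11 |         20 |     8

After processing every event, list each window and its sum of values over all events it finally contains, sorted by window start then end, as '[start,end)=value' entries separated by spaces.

i=0 t=0 v=2: → [0,5); WM=0
i=1 t=0 v=8: → [0,5); WM=0
i=2 t=3 v=4: → [0,8); WM=3
i=3 t=4 v=9: → [0,9); WM=4
i=4 t=7 v=6: → [0,12); WM=7
i=5 t=14 v=9: → [14,19); WM=14
i=6 t=15 v=8: → [14,20); WM=15
i=7 t=18 v=1: → [14,23); WM=18
i=8 t=6 v=8: DROP (t<18-3); WM=18
i=9 t=1 v=9: DROP (t<18-3); WM=18
i=10 t=24 v=8: → [24,29); WM=24
i=11 t=20 v=8: DROP (t<24-3); WM=24

[0,12)=29 [14,23)=18 [24,29)=8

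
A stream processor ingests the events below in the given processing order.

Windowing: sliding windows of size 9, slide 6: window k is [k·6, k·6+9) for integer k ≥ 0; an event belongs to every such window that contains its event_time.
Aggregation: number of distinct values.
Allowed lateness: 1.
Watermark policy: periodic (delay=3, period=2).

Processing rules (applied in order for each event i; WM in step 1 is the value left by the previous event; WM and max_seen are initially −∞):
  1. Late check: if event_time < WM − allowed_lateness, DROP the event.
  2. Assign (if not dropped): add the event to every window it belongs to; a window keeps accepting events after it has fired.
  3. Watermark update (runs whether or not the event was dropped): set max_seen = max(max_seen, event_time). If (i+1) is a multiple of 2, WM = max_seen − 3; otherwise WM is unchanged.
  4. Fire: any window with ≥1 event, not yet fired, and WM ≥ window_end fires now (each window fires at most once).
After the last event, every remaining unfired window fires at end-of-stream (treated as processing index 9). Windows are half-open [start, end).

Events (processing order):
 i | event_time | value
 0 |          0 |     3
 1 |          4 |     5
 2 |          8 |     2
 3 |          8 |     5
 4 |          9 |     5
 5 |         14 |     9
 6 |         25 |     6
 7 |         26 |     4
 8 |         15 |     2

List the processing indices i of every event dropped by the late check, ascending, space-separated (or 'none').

i=0 t=0 v=3: → [0,9); WM=−∞
i=1 t=4 v=5: → [0,9); WM=1
i=2 t=8 v=2: → [6,15),[0,9); WM=1
i=3 t=8 v=5: → [6,15),[0,9); WM=5
i=4 t=9 v=5: → [6,15); WM=5
i=5 t=14 v=9: → [12,21),[6,15); WM=11; [0,9) fires=3
i=6 t=25 v=6: → [24,33),[18,27); WM=11
i=7 t=26 v=4: → [24,33),[18,27); WM=23; [6,15) fires=3 [12,21) fires=1
i=8 t=15 v=2: DROP (t<23-1); WM=23

8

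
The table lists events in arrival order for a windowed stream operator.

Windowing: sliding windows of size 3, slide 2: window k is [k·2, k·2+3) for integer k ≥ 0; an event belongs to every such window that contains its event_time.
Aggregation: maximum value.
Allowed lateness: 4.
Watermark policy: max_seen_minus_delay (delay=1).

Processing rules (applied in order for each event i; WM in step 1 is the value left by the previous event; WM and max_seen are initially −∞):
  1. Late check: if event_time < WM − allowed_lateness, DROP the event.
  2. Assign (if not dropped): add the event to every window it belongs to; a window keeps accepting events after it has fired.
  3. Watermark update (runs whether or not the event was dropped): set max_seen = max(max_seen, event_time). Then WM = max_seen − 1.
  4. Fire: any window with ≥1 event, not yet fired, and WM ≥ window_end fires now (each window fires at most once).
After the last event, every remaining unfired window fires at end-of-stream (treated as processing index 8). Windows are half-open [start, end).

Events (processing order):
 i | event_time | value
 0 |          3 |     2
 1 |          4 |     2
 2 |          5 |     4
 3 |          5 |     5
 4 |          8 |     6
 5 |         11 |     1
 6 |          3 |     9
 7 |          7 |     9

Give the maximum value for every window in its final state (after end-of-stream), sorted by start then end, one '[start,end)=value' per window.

i=0 t=3 v=2: → [2,5); WM=2
i=1 t=4 v=2: → [4,7),[2,5); WM=3
i=2 t=5 v=4: → [4,7); WM=4
i=3 t=5 v=5: → [4,7); WM=4
i=4 t=8 v=6: → [8,11),[6,9); WM=7; [2,5) fires=2 [4,7) fires=5
i=5 t=11 v=1: → [10,13); WM=10; [6,9) fires=6
i=6 t=3 v=9: DROP (t<10-4); WM=10
i=7 t=7 v=9: → [6,9); WM=10

[2,5)=2 [4,7)=5 [6,9)=9 [8,11)=6 [10,13)=1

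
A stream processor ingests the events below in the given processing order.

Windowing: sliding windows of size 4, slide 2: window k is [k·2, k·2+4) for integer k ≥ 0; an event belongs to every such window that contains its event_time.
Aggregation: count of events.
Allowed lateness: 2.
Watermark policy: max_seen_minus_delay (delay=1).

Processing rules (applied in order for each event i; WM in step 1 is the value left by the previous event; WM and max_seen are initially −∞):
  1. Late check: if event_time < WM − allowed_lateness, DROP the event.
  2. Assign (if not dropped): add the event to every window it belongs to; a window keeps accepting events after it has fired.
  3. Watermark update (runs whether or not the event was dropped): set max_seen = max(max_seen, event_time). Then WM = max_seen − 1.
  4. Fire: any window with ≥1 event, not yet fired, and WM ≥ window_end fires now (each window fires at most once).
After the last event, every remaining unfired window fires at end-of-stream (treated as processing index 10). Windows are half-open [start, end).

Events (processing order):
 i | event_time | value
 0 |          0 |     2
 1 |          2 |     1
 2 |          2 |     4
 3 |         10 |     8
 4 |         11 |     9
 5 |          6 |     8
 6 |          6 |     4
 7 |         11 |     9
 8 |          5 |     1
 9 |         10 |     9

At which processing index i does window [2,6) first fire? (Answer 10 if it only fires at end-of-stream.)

3

i=0 t=0 v=2: → [0,4); WM=-1
i=1 t=2 v=1: → [2,6),[0,4); WM=1
i=2 t=2 v=4: → [2,6),[0,4); WM=1
i=3 t=10 v=8: → [10,14),[8,12); WM=9; [0,4) fires=3 [2,6) fires=2
i=4 t=11 v=9: → [10,14),[8,12); WM=10
i=5 t=6 v=8: DROP (t<10-2); WM=10
i=6 t=6 v=4: DROP (t<10-2); WM=10
i=7 t=11 v=9: → [10,14),[8,12); WM=10
i=8 t=5 v=1: DROP (t<10-2); WM=10
i=9 t=10 v=9: → [10,14),[8,12); WM=10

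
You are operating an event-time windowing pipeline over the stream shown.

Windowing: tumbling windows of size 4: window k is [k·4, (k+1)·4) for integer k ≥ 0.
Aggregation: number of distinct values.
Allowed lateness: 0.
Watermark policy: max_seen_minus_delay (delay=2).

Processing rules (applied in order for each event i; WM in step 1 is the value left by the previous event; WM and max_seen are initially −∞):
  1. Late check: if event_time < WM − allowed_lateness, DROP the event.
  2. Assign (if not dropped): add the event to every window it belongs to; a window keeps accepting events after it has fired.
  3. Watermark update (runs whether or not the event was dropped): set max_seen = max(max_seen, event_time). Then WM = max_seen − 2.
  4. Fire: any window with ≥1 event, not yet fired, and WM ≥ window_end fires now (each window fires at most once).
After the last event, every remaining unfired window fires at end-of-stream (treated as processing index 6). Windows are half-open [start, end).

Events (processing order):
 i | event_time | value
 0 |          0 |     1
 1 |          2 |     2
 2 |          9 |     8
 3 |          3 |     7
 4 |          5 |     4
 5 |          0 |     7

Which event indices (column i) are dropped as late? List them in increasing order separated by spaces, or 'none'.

3 4 5

i=0 t=0 v=1: → [0,4); WM=-2
i=1 t=2 v=2: → [0,4); WM=0
i=2 t=9 v=8: → [8,12); WM=7; [0,4) fires=2
i=3 t=3 v=7: DROP (t<7-0); WM=7
i=4 t=5 v=4: DROP (t<7-0); WM=7
i=5 t=0 v=7: DROP (t<7-0); WM=7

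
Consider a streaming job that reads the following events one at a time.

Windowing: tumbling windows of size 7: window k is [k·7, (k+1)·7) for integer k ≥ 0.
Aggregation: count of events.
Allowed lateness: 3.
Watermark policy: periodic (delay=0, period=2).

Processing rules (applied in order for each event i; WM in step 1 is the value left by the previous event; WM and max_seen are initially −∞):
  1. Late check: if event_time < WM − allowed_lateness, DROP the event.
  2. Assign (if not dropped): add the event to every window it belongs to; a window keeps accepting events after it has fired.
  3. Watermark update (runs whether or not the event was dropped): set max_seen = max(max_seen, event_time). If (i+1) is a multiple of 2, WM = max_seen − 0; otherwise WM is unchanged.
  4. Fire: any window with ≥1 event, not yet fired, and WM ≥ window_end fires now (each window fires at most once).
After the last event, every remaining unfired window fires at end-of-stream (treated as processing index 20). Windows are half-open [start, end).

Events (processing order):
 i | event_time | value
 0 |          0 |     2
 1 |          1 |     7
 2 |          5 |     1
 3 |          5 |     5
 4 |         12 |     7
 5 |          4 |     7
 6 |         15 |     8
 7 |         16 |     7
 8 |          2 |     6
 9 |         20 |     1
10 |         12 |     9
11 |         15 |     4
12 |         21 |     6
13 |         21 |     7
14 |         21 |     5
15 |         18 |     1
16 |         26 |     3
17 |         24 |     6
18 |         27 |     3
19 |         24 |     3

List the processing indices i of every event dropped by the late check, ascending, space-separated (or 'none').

i=0 t=0 v=2: → [0,7); WM=−∞
i=1 t=1 v=7: → [0,7); WM=1
i=2 t=5 v=1: → [0,7); WM=1
i=3 t=5 v=5: → [0,7); WM=5
i=4 t=12 v=7: → [7,14); WM=5
i=5 t=4 v=7: → [0,7); WM=12; [0,7) fires=5
i=6 t=15 v=8: → [14,21); WM=12
i=7 t=16 v=7: → [14,21); WM=16; [7,14) fires=1
i=8 t=2 v=6: DROP (t<16-3); WM=16
i=9 t=20 v=1: → [14,21); WM=20
i=10 t=12 v=9: DROP (t<20-3); WM=20
i=11 t=15 v=4: DROP (t<20-3); WM=20
i=12 t=21 v=6: → [21,28); WM=20
i=13 t=21 v=7: → [21,28); WM=21; [14,21) fires=3
i=14 t=21 v=5: → [21,28); WM=21
i=15 t=18 v=1: → [14,21); WM=21
i=16 t=26 v=3: → [21,28); WM=21
i=17 t=24 v=6: → [21,28); WM=26
i=18 t=27 v=3: → [21,28); WM=26
i=19 t=24 v=3: → [21,28); WM=27

8 10 11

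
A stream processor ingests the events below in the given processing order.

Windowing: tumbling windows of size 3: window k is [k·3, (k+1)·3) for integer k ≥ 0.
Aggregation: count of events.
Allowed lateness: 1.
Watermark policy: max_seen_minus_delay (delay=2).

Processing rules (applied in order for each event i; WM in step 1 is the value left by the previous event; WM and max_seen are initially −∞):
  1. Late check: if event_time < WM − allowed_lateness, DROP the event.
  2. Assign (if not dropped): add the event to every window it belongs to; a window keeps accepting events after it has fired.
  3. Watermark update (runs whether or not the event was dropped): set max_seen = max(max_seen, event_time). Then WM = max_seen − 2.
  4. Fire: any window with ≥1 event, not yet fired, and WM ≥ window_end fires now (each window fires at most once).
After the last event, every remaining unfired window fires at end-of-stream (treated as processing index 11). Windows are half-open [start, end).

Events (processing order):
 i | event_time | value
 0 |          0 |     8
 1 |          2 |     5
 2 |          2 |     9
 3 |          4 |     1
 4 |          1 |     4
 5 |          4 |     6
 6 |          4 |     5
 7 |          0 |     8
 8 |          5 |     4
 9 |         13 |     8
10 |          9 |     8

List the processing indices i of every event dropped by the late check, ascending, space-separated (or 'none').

i=0 t=0 v=8: → [0,3); WM=-2
i=1 t=2 v=5: → [0,3); WM=0
i=2 t=2 v=9: → [0,3); WM=0
i=3 t=4 v=1: → [3,6); WM=2
i=4 t=1 v=4: → [0,3); WM=2
i=5 t=4 v=6: → [3,6); WM=2
i=6 t=4 v=5: → [3,6); WM=2
i=7 t=0 v=8: DROP (t<2-1); WM=2
i=8 t=5 v=4: → [3,6); WM=3; [0,3) fires=4
i=9 t=13 v=8: → [12,15); WM=11; [3,6) fires=4
i=10 t=9 v=8: DROP (t<11-1); WM=11

7 10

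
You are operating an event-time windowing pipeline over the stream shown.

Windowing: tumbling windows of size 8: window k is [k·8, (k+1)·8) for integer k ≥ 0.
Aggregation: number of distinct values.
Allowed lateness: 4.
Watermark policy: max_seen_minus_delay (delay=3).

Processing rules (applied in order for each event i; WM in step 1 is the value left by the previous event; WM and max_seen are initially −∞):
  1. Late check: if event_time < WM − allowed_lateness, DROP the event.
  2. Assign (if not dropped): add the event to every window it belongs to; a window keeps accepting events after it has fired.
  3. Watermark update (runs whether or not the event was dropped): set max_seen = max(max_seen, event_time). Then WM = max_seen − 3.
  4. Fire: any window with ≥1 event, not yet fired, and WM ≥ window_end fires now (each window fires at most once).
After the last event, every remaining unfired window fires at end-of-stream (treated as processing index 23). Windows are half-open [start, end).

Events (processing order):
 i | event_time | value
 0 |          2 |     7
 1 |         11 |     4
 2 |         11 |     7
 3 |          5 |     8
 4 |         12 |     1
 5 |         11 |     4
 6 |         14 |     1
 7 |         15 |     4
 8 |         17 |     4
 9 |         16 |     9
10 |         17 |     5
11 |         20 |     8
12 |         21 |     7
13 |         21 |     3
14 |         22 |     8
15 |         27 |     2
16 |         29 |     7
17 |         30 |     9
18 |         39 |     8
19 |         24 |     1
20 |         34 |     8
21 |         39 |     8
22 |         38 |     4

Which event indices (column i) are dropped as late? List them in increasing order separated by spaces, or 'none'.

i=0 t=2 v=7: → [0,8); WM=-1
i=1 t=11 v=4: → [8,16); WM=8; [0,8) fires=1
i=2 t=11 v=7: → [8,16); WM=8
i=3 t=5 v=8: → [0,8); WM=8
i=4 t=12 v=1: → [8,16); WM=9
i=5 t=11 v=4: → [8,16); WM=9
i=6 t=14 v=1: → [8,16); WM=11
i=7 t=15 v=4: → [8,16); WM=12
i=8 t=17 v=4: → [16,24); WM=14
i=9 t=16 v=9: → [16,24); WM=14
i=10 t=17 v=5: → [16,24); WM=14
i=11 t=20 v=8: → [16,24); WM=17; [8,16) fires=3
i=12 t=21 v=7: → [16,24); WM=18
i=13 t=21 v=3: → [16,24); WM=18
i=14 t=22 v=8: → [16,24); WM=19
i=15 t=27 v=2: → [24,32); WM=24; [16,24) fires=6
i=16 t=29 v=7: → [24,32); WM=26
i=17 t=30 v=9: → [24,32); WM=27
i=18 t=39 v=8: → [32,40); WM=36; [24,32) fires=3
i=19 t=24 v=1: DROP (t<36-4); WM=36
i=20 t=34 v=8: → [32,40); WM=36
i=21 t=39 v=8: → [32,40); WM=36
i=22 t=38 v=4: → [32,40); WM=36

19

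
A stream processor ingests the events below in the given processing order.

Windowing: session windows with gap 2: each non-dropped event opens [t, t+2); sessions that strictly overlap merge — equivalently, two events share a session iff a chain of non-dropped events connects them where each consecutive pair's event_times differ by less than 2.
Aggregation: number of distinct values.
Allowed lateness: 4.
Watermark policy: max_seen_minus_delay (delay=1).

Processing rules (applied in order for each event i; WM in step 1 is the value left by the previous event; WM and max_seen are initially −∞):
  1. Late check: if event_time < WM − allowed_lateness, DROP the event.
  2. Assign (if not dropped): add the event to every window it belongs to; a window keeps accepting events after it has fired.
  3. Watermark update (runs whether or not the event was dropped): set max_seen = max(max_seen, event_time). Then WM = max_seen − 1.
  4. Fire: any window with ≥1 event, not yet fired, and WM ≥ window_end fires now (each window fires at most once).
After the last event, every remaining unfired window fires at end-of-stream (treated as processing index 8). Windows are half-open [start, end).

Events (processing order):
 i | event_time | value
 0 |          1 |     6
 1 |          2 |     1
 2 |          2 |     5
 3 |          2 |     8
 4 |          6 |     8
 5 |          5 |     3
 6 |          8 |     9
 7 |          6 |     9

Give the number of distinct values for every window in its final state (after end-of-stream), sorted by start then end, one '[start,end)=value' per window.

i=0 t=1 v=6: → [1,3); WM=0
i=1 t=2 v=1: → [1,4); WM=1
i=2 t=2 v=5: → [1,4); WM=1
i=3 t=2 v=8: → [1,4); WM=1
i=4 t=6 v=8: → [6,8); WM=5
i=5 t=5 v=3: → [5,8); WM=5
i=6 t=8 v=9: → [8,10); WM=7
i=7 t=6 v=9: → [5,8); WM=7

[1,4)=4 [5,8)=3 [8,10)=1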